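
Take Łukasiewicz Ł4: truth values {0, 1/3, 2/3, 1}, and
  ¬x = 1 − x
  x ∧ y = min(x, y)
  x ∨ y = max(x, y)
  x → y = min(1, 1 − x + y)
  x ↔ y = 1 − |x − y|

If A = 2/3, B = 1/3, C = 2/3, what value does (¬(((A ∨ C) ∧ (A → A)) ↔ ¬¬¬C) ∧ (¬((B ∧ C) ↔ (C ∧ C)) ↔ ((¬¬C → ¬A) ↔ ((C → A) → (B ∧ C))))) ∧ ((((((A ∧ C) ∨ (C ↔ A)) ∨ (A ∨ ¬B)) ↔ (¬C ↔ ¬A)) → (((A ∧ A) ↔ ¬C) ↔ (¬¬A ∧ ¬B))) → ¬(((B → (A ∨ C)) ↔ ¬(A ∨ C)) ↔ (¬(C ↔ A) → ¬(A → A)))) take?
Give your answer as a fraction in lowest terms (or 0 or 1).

1/3

A ∨ C = 2/3 ∨ 2/3 = 2/3
A → A = 2/3 → 2/3 = 1
(A ∨ C) ∧ (A → A) = 2/3 ∧ 1 = 2/3
¬C = ¬2/3 = 1/3
¬¬C = ¬1/3 = 2/3
¬¬¬C = ¬2/3 = 1/3
((A ∨ C) ∧ (A → A)) ↔ ¬¬¬C = 2/3 ↔ 1/3 = 2/3
¬(((A ∨ C) ∧ (A → A)) ↔ ¬¬¬C) = ¬2/3 = 1/3
B ∧ C = 1/3 ∧ 2/3 = 1/3
C ∧ C = 2/3 ∧ 2/3 = 2/3
(B ∧ C) ↔ (C ∧ C) = 1/3 ↔ 2/3 = 2/3
¬((B ∧ C) ↔ (C ∧ C)) = ¬2/3 = 1/3
¬C = ¬2/3 = 1/3
¬¬C = ¬1/3 = 2/3
¬A = ¬2/3 = 1/3
¬¬C → ¬A = 2/3 → 1/3 = 2/3
C → A = 2/3 → 2/3 = 1
B ∧ C = 1/3 ∧ 2/3 = 1/3
(C → A) → (B ∧ C) = 1 → 1/3 = 1/3
(¬¬C → ¬A) ↔ ((C → A) → (B ∧ C)) = 2/3 ↔ 1/3 = 2/3
¬((B ∧ C) ↔ (C ∧ C)) ↔ ((¬¬C → ¬A) ↔ ((C → A) → (B ∧ C))) = 1/3 ↔ 2/3 = 2/3
¬(((A ∨ C) ∧ (A → A)) ↔ ¬¬¬C) ∧ (¬((B ∧ C) ↔ (C ∧ C)) ↔ ((¬¬C → ¬A) ↔ ((C → A) → (B ∧ C)))) = 1/3 ∧ 2/3 = 1/3
A ∧ C = 2/3 ∧ 2/3 = 2/3
C ↔ A = 2/3 ↔ 2/3 = 1
(A ∧ C) ∨ (C ↔ A) = 2/3 ∨ 1 = 1
¬B = ¬1/3 = 2/3
A ∨ ¬B = 2/3 ∨ 2/3 = 2/3
((A ∧ C) ∨ (C ↔ A)) ∨ (A ∨ ¬B) = 1 ∨ 2/3 = 1
¬C = ¬2/3 = 1/3
¬A = ¬2/3 = 1/3
¬C ↔ ¬A = 1/3 ↔ 1/3 = 1
(((A ∧ C) ∨ (C ↔ A)) ∨ (A ∨ ¬B)) ↔ (¬C ↔ ¬A) = 1 ↔ 1 = 1
A ∧ A = 2/3 ∧ 2/3 = 2/3
¬C = ¬2/3 = 1/3
(A ∧ A) ↔ ¬C = 2/3 ↔ 1/3 = 2/3
¬A = ¬2/3 = 1/3
¬¬A = ¬1/3 = 2/3
¬B = ¬1/3 = 2/3
¬¬A ∧ ¬B = 2/3 ∧ 2/3 = 2/3
((A ∧ A) ↔ ¬C) ↔ (¬¬A ∧ ¬B) = 2/3 ↔ 2/3 = 1
((((A ∧ C) ∨ (C ↔ A)) ∨ (A ∨ ¬B)) ↔ (¬C ↔ ¬A)) → (((A ∧ A) ↔ ¬C) ↔ (¬¬A ∧ ¬B)) = 1 → 1 = 1
A ∨ C = 2/3 ∨ 2/3 = 2/3
B → (A ∨ C) = 1/3 → 2/3 = 1
A ∨ C = 2/3 ∨ 2/3 = 2/3
¬(A ∨ C) = ¬2/3 = 1/3
(B → (A ∨ C)) ↔ ¬(A ∨ C) = 1 ↔ 1/3 = 1/3
C ↔ A = 2/3 ↔ 2/3 = 1
¬(C ↔ A) = ¬1 = 0
A → A = 2/3 → 2/3 = 1
¬(A → A) = ¬1 = 0
¬(C ↔ A) → ¬(A → A) = 0 → 0 = 1
((B → (A ∨ C)) ↔ ¬(A ∨ C)) ↔ (¬(C ↔ A) → ¬(A → A)) = 1/3 ↔ 1 = 1/3
¬(((B → (A ∨ C)) ↔ ¬(A ∨ C)) ↔ (¬(C ↔ A) → ¬(A → A))) = ¬1/3 = 2/3
(((((A ∧ C) ∨ (C ↔ A)) ∨ (A ∨ ¬B)) ↔ (¬C ↔ ¬A)) → (((A ∧ A) ↔ ¬C) ↔ (¬¬A ∧ ¬B))) → ¬(((B → (A ∨ C)) ↔ ¬(A ∨ C)) ↔ (¬(C ↔ A) → ¬(A → A))) = 1 → 2/3 = 2/3
(¬(((A ∨ C) ∧ (A → A)) ↔ ¬¬¬C) ∧ (¬((B ∧ C) ↔ (C ∧ C)) ↔ ((¬¬C → ¬A) ↔ ((C → A) → (B ∧ C))))) ∧ ((((((A ∧ C) ∨ (C ↔ A)) ∨ (A ∨ ¬B)) ↔ (¬C ↔ ¬A)) → (((A ∧ A) ↔ ¬C) ↔ (¬¬A ∧ ¬B))) → ¬(((B → (A ∨ C)) ↔ ¬(A ∨ C)) ↔ (¬(C ↔ A) → ¬(A → A)))) = 1/3 ∧ 2/3 = 1/3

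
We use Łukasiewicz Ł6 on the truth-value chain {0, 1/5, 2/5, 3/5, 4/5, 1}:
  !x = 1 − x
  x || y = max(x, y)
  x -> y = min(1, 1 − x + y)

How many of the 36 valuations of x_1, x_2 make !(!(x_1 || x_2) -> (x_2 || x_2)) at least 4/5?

2

value 1: 1 assignment (counts)
value 4/5: 1 assignment (counts)
value 3/5: 3 assignments
value 2/5: 2 assignments
value 1/5: 5 assignments
value 0: 24 assignments
So 2 of the 36 assignments meet the threshold.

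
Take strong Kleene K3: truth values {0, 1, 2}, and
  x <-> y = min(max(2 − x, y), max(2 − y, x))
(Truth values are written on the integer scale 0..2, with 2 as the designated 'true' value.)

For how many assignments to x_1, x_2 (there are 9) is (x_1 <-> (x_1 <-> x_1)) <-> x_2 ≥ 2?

2

x_1 = 0, x_2 = 0 ↦ 2  ≥
x_1 = 0, x_2 = 1 ↦ 1  <
x_1 = 0, x_2 = 2 ↦ 0  <
x_1 = 1, x_2 = 0 ↦ 1  <
x_1 = 1, x_2 = 1 ↦ 1  <
x_1 = 1, x_2 = 2 ↦ 1  <
x_1 = 2, x_2 = 0 ↦ 0  <
x_1 = 2, x_2 = 1 ↦ 1  <
x_1 = 2, x_2 = 2 ↦ 2  ≥
So 2 of the 9 assignments meet the threshold.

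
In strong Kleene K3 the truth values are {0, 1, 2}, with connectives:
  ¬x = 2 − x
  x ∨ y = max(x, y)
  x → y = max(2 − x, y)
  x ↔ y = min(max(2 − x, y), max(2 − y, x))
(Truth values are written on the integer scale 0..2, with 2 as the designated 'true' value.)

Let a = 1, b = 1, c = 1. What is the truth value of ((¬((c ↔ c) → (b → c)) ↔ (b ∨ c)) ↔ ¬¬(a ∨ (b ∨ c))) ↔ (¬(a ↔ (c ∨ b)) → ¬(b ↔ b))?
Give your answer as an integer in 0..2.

1

c ↔ c = 1 ↔ 1 = 1
b → c = 1 → 1 = 1
(c ↔ c) → (b → c) = 1 → 1 = 1
¬((c ↔ c) → (b → c)) = ¬1 = 1
b ∨ c = 1 ∨ 1 = 1
¬((c ↔ c) → (b → c)) ↔ (b ∨ c) = 1 ↔ 1 = 1
b ∨ c = 1 ∨ 1 = 1
a ∨ (b ∨ c) = 1 ∨ 1 = 1
¬(a ∨ (b ∨ c)) = ¬1 = 1
¬¬(a ∨ (b ∨ c)) = ¬1 = 1
(¬((c ↔ c) → (b → c)) ↔ (b ∨ c)) ↔ ¬¬(a ∨ (b ∨ c)) = 1 ↔ 1 = 1
c ∨ b = 1 ∨ 1 = 1
a ↔ (c ∨ b) = 1 ↔ 1 = 1
¬(a ↔ (c ∨ b)) = ¬1 = 1
b ↔ b = 1 ↔ 1 = 1
¬(b ↔ b) = ¬1 = 1
¬(a ↔ (c ∨ b)) → ¬(b ↔ b) = 1 → 1 = 1
((¬((c ↔ c) → (b → c)) ↔ (b ∨ c)) ↔ ¬¬(a ∨ (b ∨ c))) ↔ (¬(a ↔ (c ∨ b)) → ¬(b ↔ b)) = 1 ↔ 1 = 1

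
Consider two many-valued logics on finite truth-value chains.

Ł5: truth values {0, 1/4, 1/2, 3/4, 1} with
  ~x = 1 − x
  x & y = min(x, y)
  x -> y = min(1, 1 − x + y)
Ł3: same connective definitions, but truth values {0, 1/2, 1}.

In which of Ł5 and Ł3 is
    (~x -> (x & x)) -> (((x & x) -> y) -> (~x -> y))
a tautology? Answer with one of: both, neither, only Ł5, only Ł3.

In Ł5: every assignment gives 1 — tautology.
In Ł3: every assignment gives 1 — tautology.

both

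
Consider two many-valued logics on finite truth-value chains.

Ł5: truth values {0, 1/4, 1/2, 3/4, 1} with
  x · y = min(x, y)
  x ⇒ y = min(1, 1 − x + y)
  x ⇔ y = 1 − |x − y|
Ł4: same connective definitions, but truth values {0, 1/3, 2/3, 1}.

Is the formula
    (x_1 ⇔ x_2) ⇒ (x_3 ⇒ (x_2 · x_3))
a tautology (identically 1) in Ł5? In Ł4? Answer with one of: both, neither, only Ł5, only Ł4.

neither

In Ł5: at x_1 = 0, x_2 = 0, x_3 = 1/4 the value is 3/4 — not a tautology.
In Ł4: at x_1 = 0, x_2 = 0, x_3 = 1/3 the value is 2/3 — not a tautology.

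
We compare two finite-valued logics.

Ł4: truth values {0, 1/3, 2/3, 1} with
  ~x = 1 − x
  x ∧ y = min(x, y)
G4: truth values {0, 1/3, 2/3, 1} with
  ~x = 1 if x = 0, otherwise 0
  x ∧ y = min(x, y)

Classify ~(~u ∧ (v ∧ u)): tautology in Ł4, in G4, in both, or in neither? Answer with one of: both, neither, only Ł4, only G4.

only G4

In Ł4: at u = 1/3, v = 1/3 the value is 2/3 — not a tautology.
In G4: every assignment gives 1 — tautology.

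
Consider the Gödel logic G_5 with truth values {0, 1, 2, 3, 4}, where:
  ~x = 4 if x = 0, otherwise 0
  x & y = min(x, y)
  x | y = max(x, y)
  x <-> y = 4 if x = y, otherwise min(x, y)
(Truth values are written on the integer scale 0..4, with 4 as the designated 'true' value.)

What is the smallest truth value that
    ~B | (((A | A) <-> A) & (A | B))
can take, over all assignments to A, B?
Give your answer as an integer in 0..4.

Take A = 0, B = 1:
~B = ~1 = 0
A | A = 0 | 0 = 0
(A | A) <-> A = 0 <-> 0 = 4
A | B = 0 | 1 = 1
((A | A) <-> A) & (A | B) = 4 & 1 = 1
~B | (((A | A) <-> A) & (A | B)) = 0 | 1 = 1
No assignment yields a value below 1, so this is the minimum.

1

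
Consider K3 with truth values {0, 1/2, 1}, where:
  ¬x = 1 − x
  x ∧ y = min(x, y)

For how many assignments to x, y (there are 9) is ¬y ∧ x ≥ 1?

x = 0, y = 0 ↦ 0  <
x = 0, y = 1/2 ↦ 0  <
x = 0, y = 1 ↦ 0  <
x = 1/2, y = 0 ↦ 1/2  <
x = 1/2, y = 1/2 ↦ 1/2  <
x = 1/2, y = 1 ↦ 0  <
x = 1, y = 0 ↦ 1  ≥
x = 1, y = 1/2 ↦ 1/2  <
x = 1, y = 1 ↦ 0  <
So 1 of the 9 assignments meets the threshold.

1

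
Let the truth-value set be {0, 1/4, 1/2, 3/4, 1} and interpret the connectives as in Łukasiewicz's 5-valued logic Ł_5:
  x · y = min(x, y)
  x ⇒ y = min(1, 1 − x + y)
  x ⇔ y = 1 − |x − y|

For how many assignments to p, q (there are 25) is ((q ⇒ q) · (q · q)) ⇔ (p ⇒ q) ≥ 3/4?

value 1: 9 assignments (counts)
value 3/4: 7 assignments (counts)
value 1/2: 5 assignments
value 1/4: 3 assignments
value 0: 1 assignment
So 16 of the 25 assignments meet the threshold.

16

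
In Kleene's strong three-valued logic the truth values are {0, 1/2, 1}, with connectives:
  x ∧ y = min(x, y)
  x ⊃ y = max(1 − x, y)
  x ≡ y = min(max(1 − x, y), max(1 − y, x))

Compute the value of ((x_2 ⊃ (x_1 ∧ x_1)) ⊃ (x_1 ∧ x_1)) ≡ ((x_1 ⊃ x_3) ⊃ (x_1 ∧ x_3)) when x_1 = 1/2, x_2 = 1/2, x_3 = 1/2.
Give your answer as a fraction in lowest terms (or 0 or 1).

x_1 ∧ x_1 = 1/2 ∧ 1/2 = 1/2
x_2 ⊃ (x_1 ∧ x_1) = 1/2 ⊃ 1/2 = 1/2
x_1 ∧ x_1 = 1/2 ∧ 1/2 = 1/2
(x_2 ⊃ (x_1 ∧ x_1)) ⊃ (x_1 ∧ x_1) = 1/2 ⊃ 1/2 = 1/2
x_1 ⊃ x_3 = 1/2 ⊃ 1/2 = 1/2
x_1 ∧ x_3 = 1/2 ∧ 1/2 = 1/2
(x_1 ⊃ x_3) ⊃ (x_1 ∧ x_3) = 1/2 ⊃ 1/2 = 1/2
((x_2 ⊃ (x_1 ∧ x_1)) ⊃ (x_1 ∧ x_1)) ≡ ((x_1 ⊃ x_3) ⊃ (x_1 ∧ x_3)) = 1/2 ≡ 1/2 = 1/2

1/2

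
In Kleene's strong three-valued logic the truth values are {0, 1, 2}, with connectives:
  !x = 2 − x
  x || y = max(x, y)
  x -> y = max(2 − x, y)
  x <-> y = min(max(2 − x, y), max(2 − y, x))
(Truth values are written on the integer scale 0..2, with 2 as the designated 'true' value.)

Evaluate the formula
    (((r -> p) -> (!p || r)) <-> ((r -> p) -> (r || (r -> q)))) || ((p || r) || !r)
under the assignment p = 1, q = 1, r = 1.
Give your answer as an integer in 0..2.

r -> p = 1 -> 1 = 1
!p = !1 = 1
!p || r = 1 || 1 = 1
(r -> p) -> (!p || r) = 1 -> 1 = 1
r -> p = 1 -> 1 = 1
r -> q = 1 -> 1 = 1
r || (r -> q) = 1 || 1 = 1
(r -> p) -> (r || (r -> q)) = 1 -> 1 = 1
((r -> p) -> (!p || r)) <-> ((r -> p) -> (r || (r -> q))) = 1 <-> 1 = 1
p || r = 1 || 1 = 1
!r = !1 = 1
(p || r) || !r = 1 || 1 = 1
(((r -> p) -> (!p || r)) <-> ((r -> p) -> (r || (r -> q)))) || ((p || r) || !r) = 1 || 1 = 1

1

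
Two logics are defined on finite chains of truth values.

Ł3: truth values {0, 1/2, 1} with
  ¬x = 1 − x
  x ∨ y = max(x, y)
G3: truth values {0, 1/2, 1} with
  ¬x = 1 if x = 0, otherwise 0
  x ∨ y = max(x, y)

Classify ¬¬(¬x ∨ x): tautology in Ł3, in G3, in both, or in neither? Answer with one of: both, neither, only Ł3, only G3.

only G3

In Ł3: at x = 1/2 the value is 1/2 — not a tautology.
In G3: every assignment gives 1 — tautology.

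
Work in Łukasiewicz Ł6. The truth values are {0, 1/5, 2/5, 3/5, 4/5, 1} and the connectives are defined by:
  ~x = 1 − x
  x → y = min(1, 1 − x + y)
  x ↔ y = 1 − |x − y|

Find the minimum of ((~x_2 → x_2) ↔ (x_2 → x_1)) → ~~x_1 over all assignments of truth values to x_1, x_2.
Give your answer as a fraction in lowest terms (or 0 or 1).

1/5

Take x_1 = 0, x_2 = 2/5:
~x_2 = ~2/5 = 3/5
~x_2 → x_2 = 3/5 → 2/5 = 4/5
x_2 → x_1 = 2/5 → 0 = 3/5
(~x_2 → x_2) ↔ (x_2 → x_1) = 4/5 ↔ 3/5 = 4/5
~x_1 = ~0 = 1
~~x_1 = ~1 = 0
((~x_2 → x_2) ↔ (x_2 → x_1)) → ~~x_1 = 4/5 → 0 = 1/5
No assignment yields a value below 1/5, so this is the minimum.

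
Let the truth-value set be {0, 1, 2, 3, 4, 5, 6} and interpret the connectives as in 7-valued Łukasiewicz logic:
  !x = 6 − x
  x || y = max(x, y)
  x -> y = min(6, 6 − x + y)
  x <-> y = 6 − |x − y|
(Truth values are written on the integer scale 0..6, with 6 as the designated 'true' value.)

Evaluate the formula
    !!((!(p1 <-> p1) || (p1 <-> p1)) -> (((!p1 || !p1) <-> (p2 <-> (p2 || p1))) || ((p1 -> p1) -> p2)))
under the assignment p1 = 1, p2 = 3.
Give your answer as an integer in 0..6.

p1 <-> p1 = 1 <-> 1 = 6
!(p1 <-> p1) = !6 = 0
p1 <-> p1 = 1 <-> 1 = 6
!(p1 <-> p1) || (p1 <-> p1) = 0 || 6 = 6
!p1 = !1 = 5
!p1 = !1 = 5
!p1 || !p1 = 5 || 5 = 5
p2 || p1 = 3 || 1 = 3
p2 <-> (p2 || p1) = 3 <-> 3 = 6
(!p1 || !p1) <-> (p2 <-> (p2 || p1)) = 5 <-> 6 = 5
p1 -> p1 = 1 -> 1 = 6
(p1 -> p1) -> p2 = 6 -> 3 = 3
((!p1 || !p1) <-> (p2 <-> (p2 || p1))) || ((p1 -> p1) -> p2) = 5 || 3 = 5
(!(p1 <-> p1) || (p1 <-> p1)) -> (((!p1 || !p1) <-> (p2 <-> (p2 || p1))) || ((p1 -> p1) -> p2)) = 6 -> 5 = 5
!((!(p1 <-> p1) || (p1 <-> p1)) -> (((!p1 || !p1) <-> (p2 <-> (p2 || p1))) || ((p1 -> p1) -> p2))) = !5 = 1
!!((!(p1 <-> p1) || (p1 <-> p1)) -> (((!p1 || !p1) <-> (p2 <-> (p2 || p1))) || ((p1 -> p1) -> p2))) = !1 = 5

5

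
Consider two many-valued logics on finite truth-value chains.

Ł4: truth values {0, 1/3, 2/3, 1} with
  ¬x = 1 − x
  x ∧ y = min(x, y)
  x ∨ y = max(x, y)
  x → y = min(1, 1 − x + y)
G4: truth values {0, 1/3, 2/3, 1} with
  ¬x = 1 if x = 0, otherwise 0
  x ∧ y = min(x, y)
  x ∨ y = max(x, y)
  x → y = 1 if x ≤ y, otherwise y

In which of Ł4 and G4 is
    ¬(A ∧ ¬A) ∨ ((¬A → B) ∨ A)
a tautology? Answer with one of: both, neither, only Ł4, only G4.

In Ł4: at A = 1/3, B = 0 the value is 2/3 — not a tautology.
In G4: every assignment gives 1 — tautology.

only G4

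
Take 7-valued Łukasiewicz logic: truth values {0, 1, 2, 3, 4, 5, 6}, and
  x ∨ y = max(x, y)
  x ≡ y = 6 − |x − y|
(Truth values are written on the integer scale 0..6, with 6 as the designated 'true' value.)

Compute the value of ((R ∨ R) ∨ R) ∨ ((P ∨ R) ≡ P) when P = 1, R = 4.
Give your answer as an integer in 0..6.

R ∨ R = 4 ∨ 4 = 4
(R ∨ R) ∨ R = 4 ∨ 4 = 4
P ∨ R = 1 ∨ 4 = 4
(P ∨ R) ≡ P = 4 ≡ 1 = 3
((R ∨ R) ∨ R) ∨ ((P ∨ R) ≡ P) = 4 ∨ 3 = 4

4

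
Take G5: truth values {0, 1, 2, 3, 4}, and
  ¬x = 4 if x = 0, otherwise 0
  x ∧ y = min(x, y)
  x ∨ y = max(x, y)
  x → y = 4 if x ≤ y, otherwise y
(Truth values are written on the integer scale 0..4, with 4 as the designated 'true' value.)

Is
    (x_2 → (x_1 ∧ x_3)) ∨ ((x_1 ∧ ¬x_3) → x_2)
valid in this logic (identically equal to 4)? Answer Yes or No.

Counterexample: take x_1 = 2, x_2 = 1, x_3 = 0.
x_1 ∧ x_3 = 2 ∧ 0 = 0
x_2 → (x_1 ∧ x_3) = 1 → 0 = 0
¬x_3 = ¬0 = 4
x_1 ∧ ¬x_3 = 2 ∧ 4 = 2
(x_1 ∧ ¬x_3) → x_2 = 2 → 1 = 1
(x_2 → (x_1 ∧ x_3)) ∨ ((x_1 ∧ ¬x_3) → x_2) = 0 ∨ 1 = 1
This gives 1 ≠ 4.

No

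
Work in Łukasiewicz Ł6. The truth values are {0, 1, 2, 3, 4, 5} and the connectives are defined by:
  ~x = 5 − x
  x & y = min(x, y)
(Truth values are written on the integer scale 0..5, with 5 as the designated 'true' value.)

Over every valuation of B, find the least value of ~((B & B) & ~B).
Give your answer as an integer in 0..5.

Take B = 2:
B & B = 2 & 2 = 2
~B = ~2 = 3
(B & B) & ~B = 2 & 3 = 2
~((B & B) & ~B) = ~2 = 3
No assignment yields a value below 3, so this is the minimum.

3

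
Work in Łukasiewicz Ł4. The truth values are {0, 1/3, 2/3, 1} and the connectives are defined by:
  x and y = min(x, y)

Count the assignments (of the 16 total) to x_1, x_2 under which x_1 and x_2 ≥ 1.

x_1 = 0, x_2 = 0 ↦ 0  <
x_1 = 0, x_2 = 1/3 ↦ 0  <
x_1 = 0, x_2 = 2/3 ↦ 0  <
x_1 = 0, x_2 = 1 ↦ 0  <
x_1 = 1/3, x_2 = 0 ↦ 0  <
x_1 = 1/3, x_2 = 1/3 ↦ 1/3  <
x_1 = 1/3, x_2 = 2/3 ↦ 1/3  <
x_1 = 1/3, x_2 = 1 ↦ 1/3  <
x_1 = 2/3, x_2 = 0 ↦ 0  <
x_1 = 2/3, x_2 = 1/3 ↦ 1/3  <
x_1 = 2/3, x_2 = 2/3 ↦ 2/3  <
x_1 = 2/3, x_2 = 1 ↦ 2/3  <
x_1 = 1, x_2 = 0 ↦ 0  <
x_1 = 1, x_2 = 1/3 ↦ 1/3  <
x_1 = 1, x_2 = 2/3 ↦ 2/3  <
x_1 = 1, x_2 = 1 ↦ 1  ≥
So 1 of the 16 assignments meets the threshold.

1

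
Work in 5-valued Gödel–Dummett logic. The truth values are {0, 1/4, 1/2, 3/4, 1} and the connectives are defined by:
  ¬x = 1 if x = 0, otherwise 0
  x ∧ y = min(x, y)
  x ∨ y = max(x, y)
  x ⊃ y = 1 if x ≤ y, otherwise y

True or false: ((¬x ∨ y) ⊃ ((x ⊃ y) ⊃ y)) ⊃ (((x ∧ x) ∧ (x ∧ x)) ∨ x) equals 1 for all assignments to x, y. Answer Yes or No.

Counterexample: take x = 0, y = 1/4.
¬x = ¬0 = 1
¬x ∨ y = 1 ∨ 1/4 = 1
x ⊃ y = 0 ⊃ 1/4 = 1
(x ⊃ y) ⊃ y = 1 ⊃ 1/4 = 1/4
(¬x ∨ y) ⊃ ((x ⊃ y) ⊃ y) = 1 ⊃ 1/4 = 1/4
x ∧ x = 0 ∧ 0 = 0
x ∧ x = 0 ∧ 0 = 0
(x ∧ x) ∧ (x ∧ x) = 0 ∧ 0 = 0
((x ∧ x) ∧ (x ∧ x)) ∨ x = 0 ∨ 0 = 0
((¬x ∨ y) ⊃ ((x ⊃ y) ⊃ y)) ⊃ (((x ∧ x) ∧ (x ∧ x)) ∨ x) = 1/4 ⊃ 0 = 0
This gives 0 ≠ 1.

No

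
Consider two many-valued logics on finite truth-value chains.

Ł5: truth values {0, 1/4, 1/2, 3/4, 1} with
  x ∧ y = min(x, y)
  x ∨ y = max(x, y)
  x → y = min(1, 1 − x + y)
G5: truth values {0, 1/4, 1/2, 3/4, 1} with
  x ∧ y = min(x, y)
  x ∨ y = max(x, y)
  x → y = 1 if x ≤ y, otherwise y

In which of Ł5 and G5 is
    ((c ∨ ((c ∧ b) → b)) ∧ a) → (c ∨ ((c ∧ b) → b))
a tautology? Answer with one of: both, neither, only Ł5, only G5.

In Ł5: every assignment gives 1 — tautology.
In G5: every assignment gives 1 — tautology.

both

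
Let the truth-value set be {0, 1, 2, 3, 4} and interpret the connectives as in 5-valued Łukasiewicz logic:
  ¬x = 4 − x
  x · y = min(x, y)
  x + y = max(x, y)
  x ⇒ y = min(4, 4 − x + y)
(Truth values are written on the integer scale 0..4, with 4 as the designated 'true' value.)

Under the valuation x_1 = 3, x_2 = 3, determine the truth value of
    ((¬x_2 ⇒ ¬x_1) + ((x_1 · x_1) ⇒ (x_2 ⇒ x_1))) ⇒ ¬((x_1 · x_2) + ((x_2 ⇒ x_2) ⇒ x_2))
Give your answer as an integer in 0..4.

1

¬x_2 = ¬3 = 1
¬x_1 = ¬3 = 1
¬x_2 ⇒ ¬x_1 = 1 ⇒ 1 = 4
x_1 · x_1 = 3 · 3 = 3
x_2 ⇒ x_1 = 3 ⇒ 3 = 4
(x_1 · x_1) ⇒ (x_2 ⇒ x_1) = 3 ⇒ 4 = 4
(¬x_2 ⇒ ¬x_1) + ((x_1 · x_1) ⇒ (x_2 ⇒ x_1)) = 4 + 4 = 4
x_1 · x_2 = 3 · 3 = 3
x_2 ⇒ x_2 = 3 ⇒ 3 = 4
(x_2 ⇒ x_2) ⇒ x_2 = 4 ⇒ 3 = 3
(x_1 · x_2) + ((x_2 ⇒ x_2) ⇒ x_2) = 3 + 3 = 3
¬((x_1 · x_2) + ((x_2 ⇒ x_2) ⇒ x_2)) = ¬3 = 1
((¬x_2 ⇒ ¬x_1) + ((x_1 · x_1) ⇒ (x_2 ⇒ x_1))) ⇒ ¬((x_1 · x_2) + ((x_2 ⇒ x_2) ⇒ x_2)) = 4 ⇒ 1 = 1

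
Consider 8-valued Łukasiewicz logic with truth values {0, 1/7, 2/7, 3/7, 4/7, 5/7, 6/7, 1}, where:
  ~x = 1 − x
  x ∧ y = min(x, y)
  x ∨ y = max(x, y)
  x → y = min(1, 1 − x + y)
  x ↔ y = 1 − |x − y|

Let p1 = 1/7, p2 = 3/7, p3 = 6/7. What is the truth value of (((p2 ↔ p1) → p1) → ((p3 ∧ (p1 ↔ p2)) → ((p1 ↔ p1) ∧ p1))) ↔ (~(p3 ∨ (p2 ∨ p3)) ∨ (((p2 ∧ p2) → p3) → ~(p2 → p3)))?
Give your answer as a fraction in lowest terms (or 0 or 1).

1/7

p2 ↔ p1 = 3/7 ↔ 1/7 = 5/7
(p2 ↔ p1) → p1 = 5/7 → 1/7 = 3/7
p1 ↔ p2 = 1/7 ↔ 3/7 = 5/7
p3 ∧ (p1 ↔ p2) = 6/7 ∧ 5/7 = 5/7
p1 ↔ p1 = 1/7 ↔ 1/7 = 1
(p1 ↔ p1) ∧ p1 = 1 ∧ 1/7 = 1/7
(p3 ∧ (p1 ↔ p2)) → ((p1 ↔ p1) ∧ p1) = 5/7 → 1/7 = 3/7
((p2 ↔ p1) → p1) → ((p3 ∧ (p1 ↔ p2)) → ((p1 ↔ p1) ∧ p1)) = 3/7 → 3/7 = 1
p2 ∨ p3 = 3/7 ∨ 6/7 = 6/7
p3 ∨ (p2 ∨ p3) = 6/7 ∨ 6/7 = 6/7
~(p3 ∨ (p2 ∨ p3)) = ~6/7 = 1/7
p2 ∧ p2 = 3/7 ∧ 3/7 = 3/7
(p2 ∧ p2) → p3 = 3/7 → 6/7 = 1
p2 → p3 = 3/7 → 6/7 = 1
~(p2 → p3) = ~1 = 0
((p2 ∧ p2) → p3) → ~(p2 → p3) = 1 → 0 = 0
~(p3 ∨ (p2 ∨ p3)) ∨ (((p2 ∧ p2) → p3) → ~(p2 → p3)) = 1/7 ∨ 0 = 1/7
(((p2 ↔ p1) → p1) → ((p3 ∧ (p1 ↔ p2)) → ((p1 ↔ p1) ∧ p1))) ↔ (~(p3 ∨ (p2 ∨ p3)) ∨ (((p2 ∧ p2) → p3) → ~(p2 → p3))) = 1 ↔ 1/7 = 1/7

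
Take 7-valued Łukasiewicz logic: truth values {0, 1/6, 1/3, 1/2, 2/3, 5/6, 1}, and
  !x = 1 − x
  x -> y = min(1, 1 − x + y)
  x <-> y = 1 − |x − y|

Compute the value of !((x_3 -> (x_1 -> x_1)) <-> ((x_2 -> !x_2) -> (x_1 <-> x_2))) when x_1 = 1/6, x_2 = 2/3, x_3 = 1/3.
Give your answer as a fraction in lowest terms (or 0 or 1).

x_1 -> x_1 = 1/6 -> 1/6 = 1
x_3 -> (x_1 -> x_1) = 1/3 -> 1 = 1
!x_2 = !2/3 = 1/3
x_2 -> !x_2 = 2/3 -> 1/3 = 2/3
x_1 <-> x_2 = 1/6 <-> 2/3 = 1/2
(x_2 -> !x_2) -> (x_1 <-> x_2) = 2/3 -> 1/2 = 5/6
(x_3 -> (x_1 -> x_1)) <-> ((x_2 -> !x_2) -> (x_1 <-> x_2)) = 1 <-> 5/6 = 5/6
!((x_3 -> (x_1 -> x_1)) <-> ((x_2 -> !x_2) -> (x_1 <-> x_2))) = !5/6 = 1/6

1/6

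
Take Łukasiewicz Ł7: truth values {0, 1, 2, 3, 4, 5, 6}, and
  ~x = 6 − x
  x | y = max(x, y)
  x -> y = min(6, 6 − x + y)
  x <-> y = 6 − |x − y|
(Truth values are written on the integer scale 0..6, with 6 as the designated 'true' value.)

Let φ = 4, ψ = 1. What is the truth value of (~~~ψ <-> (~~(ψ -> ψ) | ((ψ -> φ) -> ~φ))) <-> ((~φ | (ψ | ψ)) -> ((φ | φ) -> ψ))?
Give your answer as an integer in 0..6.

~ψ = ~1 = 5
~~ψ = ~5 = 1
~~~ψ = ~1 = 5
ψ -> ψ = 1 -> 1 = 6
~(ψ -> ψ) = ~6 = 0
~~(ψ -> ψ) = ~0 = 6
ψ -> φ = 1 -> 4 = 6
~φ = ~4 = 2
(ψ -> φ) -> ~φ = 6 -> 2 = 2
~~(ψ -> ψ) | ((ψ -> φ) -> ~φ) = 6 | 2 = 6
~~~ψ <-> (~~(ψ -> ψ) | ((ψ -> φ) -> ~φ)) = 5 <-> 6 = 5
~φ = ~4 = 2
ψ | ψ = 1 | 1 = 1
~φ | (ψ | ψ) = 2 | 1 = 2
φ | φ = 4 | 4 = 4
(φ | φ) -> ψ = 4 -> 1 = 3
(~φ | (ψ | ψ)) -> ((φ | φ) -> ψ) = 2 -> 3 = 6
(~~~ψ <-> (~~(ψ -> ψ) | ((ψ -> φ) -> ~φ))) <-> ((~φ | (ψ | ψ)) -> ((φ | φ) -> ψ)) = 5 <-> 6 = 5

5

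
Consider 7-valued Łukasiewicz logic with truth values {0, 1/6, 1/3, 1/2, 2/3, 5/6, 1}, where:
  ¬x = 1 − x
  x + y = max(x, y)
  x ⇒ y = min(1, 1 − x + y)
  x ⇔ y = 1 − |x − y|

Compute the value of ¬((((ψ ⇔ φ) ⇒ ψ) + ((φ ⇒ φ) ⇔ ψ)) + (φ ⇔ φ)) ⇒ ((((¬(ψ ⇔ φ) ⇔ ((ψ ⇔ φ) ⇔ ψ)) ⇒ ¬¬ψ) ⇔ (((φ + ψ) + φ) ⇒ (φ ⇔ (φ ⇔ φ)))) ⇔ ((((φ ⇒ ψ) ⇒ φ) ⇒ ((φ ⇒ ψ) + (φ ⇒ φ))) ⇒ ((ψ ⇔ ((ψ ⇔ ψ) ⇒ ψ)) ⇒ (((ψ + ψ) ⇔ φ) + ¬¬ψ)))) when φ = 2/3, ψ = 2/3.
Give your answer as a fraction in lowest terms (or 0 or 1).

ψ ⇔ φ = 2/3 ⇔ 2/3 = 1
(ψ ⇔ φ) ⇒ ψ = 1 ⇒ 2/3 = 2/3
φ ⇒ φ = 2/3 ⇒ 2/3 = 1
(φ ⇒ φ) ⇔ ψ = 1 ⇔ 2/3 = 2/3
((ψ ⇔ φ) ⇒ ψ) + ((φ ⇒ φ) ⇔ ψ) = 2/3 + 2/3 = 2/3
φ ⇔ φ = 2/3 ⇔ 2/3 = 1
(((ψ ⇔ φ) ⇒ ψ) + ((φ ⇒ φ) ⇔ ψ)) + (φ ⇔ φ) = 2/3 + 1 = 1
¬((((ψ ⇔ φ) ⇒ ψ) + ((φ ⇒ φ) ⇔ ψ)) + (φ ⇔ φ)) = ¬1 = 0
ψ ⇔ φ = 2/3 ⇔ 2/3 = 1
¬(ψ ⇔ φ) = ¬1 = 0
ψ ⇔ φ = 2/3 ⇔ 2/3 = 1
(ψ ⇔ φ) ⇔ ψ = 1 ⇔ 2/3 = 2/3
¬(ψ ⇔ φ) ⇔ ((ψ ⇔ φ) ⇔ ψ) = 0 ⇔ 2/3 = 1/3
¬ψ = ¬2/3 = 1/3
¬¬ψ = ¬1/3 = 2/3
(¬(ψ ⇔ φ) ⇔ ((ψ ⇔ φ) ⇔ ψ)) ⇒ ¬¬ψ = 1/3 ⇒ 2/3 = 1
φ + ψ = 2/3 + 2/3 = 2/3
(φ + ψ) + φ = 2/3 + 2/3 = 2/3
φ ⇔ φ = 2/3 ⇔ 2/3 = 1
φ ⇔ (φ ⇔ φ) = 2/3 ⇔ 1 = 2/3
((φ + ψ) + φ) ⇒ (φ ⇔ (φ ⇔ φ)) = 2/3 ⇒ 2/3 = 1
((¬(ψ ⇔ φ) ⇔ ((ψ ⇔ φ) ⇔ ψ)) ⇒ ¬¬ψ) ⇔ (((φ + ψ) + φ) ⇒ (φ ⇔ (φ ⇔ φ))) = 1 ⇔ 1 = 1
φ ⇒ ψ = 2/3 ⇒ 2/3 = 1
(φ ⇒ ψ) ⇒ φ = 1 ⇒ 2/3 = 2/3
φ ⇒ ψ = 2/3 ⇒ 2/3 = 1
φ ⇒ φ = 2/3 ⇒ 2/3 = 1
(φ ⇒ ψ) + (φ ⇒ φ) = 1 + 1 = 1
((φ ⇒ ψ) ⇒ φ) ⇒ ((φ ⇒ ψ) + (φ ⇒ φ)) = 2/3 ⇒ 1 = 1
ψ ⇔ ψ = 2/3 ⇔ 2/3 = 1
(ψ ⇔ ψ) ⇒ ψ = 1 ⇒ 2/3 = 2/3
ψ ⇔ ((ψ ⇔ ψ) ⇒ ψ) = 2/3 ⇔ 2/3 = 1
ψ + ψ = 2/3 + 2/3 = 2/3
(ψ + ψ) ⇔ φ = 2/3 ⇔ 2/3 = 1
¬ψ = ¬2/3 = 1/3
¬¬ψ = ¬1/3 = 2/3
((ψ + ψ) ⇔ φ) + ¬¬ψ = 1 + 2/3 = 1
(ψ ⇔ ((ψ ⇔ ψ) ⇒ ψ)) ⇒ (((ψ + ψ) ⇔ φ) + ¬¬ψ) = 1 ⇒ 1 = 1
(((φ ⇒ ψ) ⇒ φ) ⇒ ((φ ⇒ ψ) + (φ ⇒ φ))) ⇒ ((ψ ⇔ ((ψ ⇔ ψ) ⇒ ψ)) ⇒ (((ψ + ψ) ⇔ φ) + ¬¬ψ)) = 1 ⇒ 1 = 1
(((¬(ψ ⇔ φ) ⇔ ((ψ ⇔ φ) ⇔ ψ)) ⇒ ¬¬ψ) ⇔ (((φ + ψ) + φ) ⇒ (φ ⇔ (φ ⇔ φ)))) ⇔ ((((φ ⇒ ψ) ⇒ φ) ⇒ ((φ ⇒ ψ) + (φ ⇒ φ))) ⇒ ((ψ ⇔ ((ψ ⇔ ψ) ⇒ ψ)) ⇒ (((ψ + ψ) ⇔ φ) + ¬¬ψ))) = 1 ⇔ 1 = 1
¬((((ψ ⇔ φ) ⇒ ψ) + ((φ ⇒ φ) ⇔ ψ)) + (φ ⇔ φ)) ⇒ ((((¬(ψ ⇔ φ) ⇔ ((ψ ⇔ φ) ⇔ ψ)) ⇒ ¬¬ψ) ⇔ (((φ + ψ) + φ) ⇒ (φ ⇔ (φ ⇔ φ)))) ⇔ ((((φ ⇒ ψ) ⇒ φ) ⇒ ((φ ⇒ ψ) + (φ ⇒ φ))) ⇒ ((ψ ⇔ ((ψ ⇔ ψ) ⇒ ψ)) ⇒ (((ψ + ψ) ⇔ φ) + ¬¬ψ)))) = 0 ⇒ 1 = 1

1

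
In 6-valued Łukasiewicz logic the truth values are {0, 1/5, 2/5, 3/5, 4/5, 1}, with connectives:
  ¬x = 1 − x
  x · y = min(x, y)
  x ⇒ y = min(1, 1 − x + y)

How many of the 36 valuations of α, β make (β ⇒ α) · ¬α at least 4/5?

5

value 1: 1 assignment (counts)
value 4/5: 4 assignments (counts)
value 3/5: 7 assignments
value 2/5: 9 assignments
value 1/5: 8 assignments
value 0: 7 assignments
So 5 of the 36 assignments meet the threshold.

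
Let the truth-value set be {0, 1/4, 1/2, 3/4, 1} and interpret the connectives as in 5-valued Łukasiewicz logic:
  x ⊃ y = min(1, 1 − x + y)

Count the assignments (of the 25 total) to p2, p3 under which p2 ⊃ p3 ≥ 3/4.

19

value 1: 15 assignments (counts)
value 3/4: 4 assignments (counts)
value 1/2: 3 assignments
value 1/4: 2 assignments
value 0: 1 assignment
So 19 of the 25 assignments meet the threshold.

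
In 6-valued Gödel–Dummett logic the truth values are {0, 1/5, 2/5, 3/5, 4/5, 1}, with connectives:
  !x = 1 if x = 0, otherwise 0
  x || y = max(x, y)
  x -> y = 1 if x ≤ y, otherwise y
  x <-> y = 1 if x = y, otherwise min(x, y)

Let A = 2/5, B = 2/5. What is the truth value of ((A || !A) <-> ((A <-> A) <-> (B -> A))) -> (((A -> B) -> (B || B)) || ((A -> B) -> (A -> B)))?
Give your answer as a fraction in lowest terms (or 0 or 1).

1

!A = !2/5 = 0
A || !A = 2/5 || 0 = 2/5
A <-> A = 2/5 <-> 2/5 = 1
B -> A = 2/5 -> 2/5 = 1
(A <-> A) <-> (B -> A) = 1 <-> 1 = 1
(A || !A) <-> ((A <-> A) <-> (B -> A)) = 2/5 <-> 1 = 2/5
A -> B = 2/5 -> 2/5 = 1
B || B = 2/5 || 2/5 = 2/5
(A -> B) -> (B || B) = 1 -> 2/5 = 2/5
A -> B = 2/5 -> 2/5 = 1
A -> B = 2/5 -> 2/5 = 1
(A -> B) -> (A -> B) = 1 -> 1 = 1
((A -> B) -> (B || B)) || ((A -> B) -> (A -> B)) = 2/5 || 1 = 1
((A || !A) <-> ((A <-> A) <-> (B -> A))) -> (((A -> B) -> (B || B)) || ((A -> B) -> (A -> B))) = 2/5 -> 1 = 1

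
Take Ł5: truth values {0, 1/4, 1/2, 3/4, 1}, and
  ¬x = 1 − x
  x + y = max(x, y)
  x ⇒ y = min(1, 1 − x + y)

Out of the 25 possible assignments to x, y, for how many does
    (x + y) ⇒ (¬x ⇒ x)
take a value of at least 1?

value 1: 19 assignments (counts)
value 3/4: 2 assignments
value 1/2: 2 assignments
value 1/4: 1 assignment
value 0: 1 assignment
So 19 of the 25 assignments meet the threshold.

19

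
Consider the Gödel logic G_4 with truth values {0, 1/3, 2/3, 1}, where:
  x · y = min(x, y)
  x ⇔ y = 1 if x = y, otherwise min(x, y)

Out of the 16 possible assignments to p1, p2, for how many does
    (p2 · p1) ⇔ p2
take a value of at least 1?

p1 = 0, p2 = 0 ↦ 1  ≥
p1 = 0, p2 = 1/3 ↦ 0  <
p1 = 0, p2 = 2/3 ↦ 0  <
p1 = 0, p2 = 1 ↦ 0  <
p1 = 1/3, p2 = 0 ↦ 1  ≥
p1 = 1/3, p2 = 1/3 ↦ 1  ≥
p1 = 1/3, p2 = 2/3 ↦ 1/3  <
p1 = 1/3, p2 = 1 ↦ 1/3  <
p1 = 2/3, p2 = 0 ↦ 1  ≥
p1 = 2/3, p2 = 1/3 ↦ 1  ≥
p1 = 2/3, p2 = 2/3 ↦ 1  ≥
p1 = 2/3, p2 = 1 ↦ 2/3  <
p1 = 1, p2 = 0 ↦ 1  ≥
p1 = 1, p2 = 1/3 ↦ 1  ≥
p1 = 1, p2 = 2/3 ↦ 1  ≥
p1 = 1, p2 = 1 ↦ 1  ≥
So 10 of the 16 assignments meet the threshold.

10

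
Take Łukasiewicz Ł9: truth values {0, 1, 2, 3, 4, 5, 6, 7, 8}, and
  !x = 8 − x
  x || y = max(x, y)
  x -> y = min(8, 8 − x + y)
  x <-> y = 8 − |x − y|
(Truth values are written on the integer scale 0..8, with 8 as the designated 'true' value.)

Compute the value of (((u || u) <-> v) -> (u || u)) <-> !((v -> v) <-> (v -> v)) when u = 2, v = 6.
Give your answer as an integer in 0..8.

2

u || u = 2 || 2 = 2
(u || u) <-> v = 2 <-> 6 = 4
u || u = 2 || 2 = 2
((u || u) <-> v) -> (u || u) = 4 -> 2 = 6
v -> v = 6 -> 6 = 8
v -> v = 6 -> 6 = 8
(v -> v) <-> (v -> v) = 8 <-> 8 = 8
!((v -> v) <-> (v -> v)) = !8 = 0
(((u || u) <-> v) -> (u || u)) <-> !((v -> v) <-> (v -> v)) = 6 <-> 0 = 2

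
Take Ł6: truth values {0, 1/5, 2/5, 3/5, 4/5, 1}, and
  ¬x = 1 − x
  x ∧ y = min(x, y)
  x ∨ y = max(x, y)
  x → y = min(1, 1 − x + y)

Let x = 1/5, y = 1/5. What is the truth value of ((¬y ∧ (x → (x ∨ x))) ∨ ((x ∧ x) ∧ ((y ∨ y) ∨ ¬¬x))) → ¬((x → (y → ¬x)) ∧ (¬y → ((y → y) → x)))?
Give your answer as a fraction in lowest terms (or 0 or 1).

¬y = ¬1/5 = 4/5
x ∨ x = 1/5 ∨ 1/5 = 1/5
x → (x ∨ x) = 1/5 → 1/5 = 1
¬y ∧ (x → (x ∨ x)) = 4/5 ∧ 1 = 4/5
x ∧ x = 1/5 ∧ 1/5 = 1/5
y ∨ y = 1/5 ∨ 1/5 = 1/5
¬x = ¬1/5 = 4/5
¬¬x = ¬4/5 = 1/5
(y ∨ y) ∨ ¬¬x = 1/5 ∨ 1/5 = 1/5
(x ∧ x) ∧ ((y ∨ y) ∨ ¬¬x) = 1/5 ∧ 1/5 = 1/5
(¬y ∧ (x → (x ∨ x))) ∨ ((x ∧ x) ∧ ((y ∨ y) ∨ ¬¬x)) = 4/5 ∨ 1/5 = 4/5
¬x = ¬1/5 = 4/5
y → ¬x = 1/5 → 4/5 = 1
x → (y → ¬x) = 1/5 → 1 = 1
¬y = ¬1/5 = 4/5
y → y = 1/5 → 1/5 = 1
(y → y) → x = 1 → 1/5 = 1/5
¬y → ((y → y) → x) = 4/5 → 1/5 = 2/5
(x → (y → ¬x)) ∧ (¬y → ((y → y) → x)) = 1 ∧ 2/5 = 2/5
¬((x → (y → ¬x)) ∧ (¬y → ((y → y) → x))) = ¬2/5 = 3/5
((¬y ∧ (x → (x ∨ x))) ∨ ((x ∧ x) ∧ ((y ∨ y) ∨ ¬¬x))) → ¬((x → (y → ¬x)) ∧ (¬y → ((y → y) → x))) = 4/5 → 3/5 = 4/5

4/5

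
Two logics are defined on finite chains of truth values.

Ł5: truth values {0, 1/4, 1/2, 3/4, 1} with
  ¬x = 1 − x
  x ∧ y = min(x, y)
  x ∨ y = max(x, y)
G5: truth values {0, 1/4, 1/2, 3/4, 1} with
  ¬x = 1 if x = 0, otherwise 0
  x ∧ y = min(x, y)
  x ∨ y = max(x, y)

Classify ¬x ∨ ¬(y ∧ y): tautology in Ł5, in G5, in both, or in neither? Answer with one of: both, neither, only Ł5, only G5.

In Ł5: at x = 1/4, y = 1/4 the value is 3/4 — not a tautology.
In G5: at x = 1/4, y = 1/4 the value is 0 — not a tautology.

neither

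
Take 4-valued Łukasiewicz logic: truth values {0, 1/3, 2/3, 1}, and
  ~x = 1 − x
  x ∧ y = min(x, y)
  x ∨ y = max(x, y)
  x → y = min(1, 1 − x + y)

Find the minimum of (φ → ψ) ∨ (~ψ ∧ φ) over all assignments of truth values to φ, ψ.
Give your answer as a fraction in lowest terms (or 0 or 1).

Take φ = 1/3, ψ = 0:
φ → ψ = 1/3 → 0 = 2/3
~ψ = ~0 = 1
~ψ ∧ φ = 1 ∧ 1/3 = 1/3
(φ → ψ) ∨ (~ψ ∧ φ) = 2/3 ∨ 1/3 = 2/3
No assignment yields a value below 2/3, so this is the minimum.

2/3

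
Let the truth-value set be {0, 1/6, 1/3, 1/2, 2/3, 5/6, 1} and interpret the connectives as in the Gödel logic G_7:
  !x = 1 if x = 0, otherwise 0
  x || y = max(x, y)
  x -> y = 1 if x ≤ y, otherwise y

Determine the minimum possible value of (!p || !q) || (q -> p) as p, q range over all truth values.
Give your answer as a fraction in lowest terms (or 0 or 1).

1/6

Take p = 1/6, q = 1/3:
!p = !1/6 = 0
!q = !1/3 = 0
!p || !q = 0 || 0 = 0
q -> p = 1/3 -> 1/6 = 1/6
(!p || !q) || (q -> p) = 0 || 1/6 = 1/6
No assignment yields a value below 1/6, so this is the minimum.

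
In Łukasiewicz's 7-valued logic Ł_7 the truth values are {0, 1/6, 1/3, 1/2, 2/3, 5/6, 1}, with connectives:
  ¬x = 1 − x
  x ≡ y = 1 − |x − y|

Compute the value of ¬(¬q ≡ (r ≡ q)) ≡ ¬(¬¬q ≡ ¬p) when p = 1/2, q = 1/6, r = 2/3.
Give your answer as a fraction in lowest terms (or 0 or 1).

1

¬q = ¬1/6 = 5/6
r ≡ q = 2/3 ≡ 1/6 = 1/2
¬q ≡ (r ≡ q) = 5/6 ≡ 1/2 = 2/3
¬(¬q ≡ (r ≡ q)) = ¬2/3 = 1/3
¬q = ¬1/6 = 5/6
¬¬q = ¬5/6 = 1/6
¬p = ¬1/2 = 1/2
¬¬q ≡ ¬p = 1/6 ≡ 1/2 = 2/3
¬(¬¬q ≡ ¬p) = ¬2/3 = 1/3
¬(¬q ≡ (r ≡ q)) ≡ ¬(¬¬q ≡ ¬p) = 1/3 ≡ 1/3 = 1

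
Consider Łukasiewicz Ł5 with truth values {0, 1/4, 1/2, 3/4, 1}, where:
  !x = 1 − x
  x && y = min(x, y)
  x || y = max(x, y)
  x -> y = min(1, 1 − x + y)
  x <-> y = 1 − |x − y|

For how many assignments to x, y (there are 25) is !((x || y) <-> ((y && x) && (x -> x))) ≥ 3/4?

6

value 1: 2 assignments (counts)
value 3/4: 4 assignments (counts)
value 1/2: 6 assignments
value 1/4: 8 assignments
value 0: 5 assignments
So 6 of the 25 assignments meet the threshold.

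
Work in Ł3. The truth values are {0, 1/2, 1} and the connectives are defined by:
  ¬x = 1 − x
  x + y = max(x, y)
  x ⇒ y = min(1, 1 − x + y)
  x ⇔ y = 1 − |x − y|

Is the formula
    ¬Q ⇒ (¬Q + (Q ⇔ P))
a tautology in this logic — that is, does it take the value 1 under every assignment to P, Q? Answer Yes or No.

Yes

P = 0, Q = 0 ↦ 1
P = 0, Q = 1/2 ↦ 1
P = 0, Q = 1 ↦ 1
P = 1/2, Q = 0 ↦ 1
P = 1/2, Q = 1/2 ↦ 1
P = 1/2, Q = 1 ↦ 1
P = 1, Q = 0 ↦ 1
P = 1, Q = 1/2 ↦ 1
P = 1, Q = 1 ↦ 1
Every assignment gives a value ≥ 1.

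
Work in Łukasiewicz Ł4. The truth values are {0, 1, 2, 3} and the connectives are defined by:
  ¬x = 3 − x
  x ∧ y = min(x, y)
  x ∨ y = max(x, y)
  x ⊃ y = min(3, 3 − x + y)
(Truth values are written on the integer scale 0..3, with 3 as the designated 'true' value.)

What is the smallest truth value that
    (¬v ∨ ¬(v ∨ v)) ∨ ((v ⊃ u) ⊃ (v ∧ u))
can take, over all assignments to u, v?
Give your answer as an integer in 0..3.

2

Take u = 0, v = 1:
¬v = ¬1 = 2
v ∨ v = 1 ∨ 1 = 1
¬(v ∨ v) = ¬1 = 2
¬v ∨ ¬(v ∨ v) = 2 ∨ 2 = 2
v ⊃ u = 1 ⊃ 0 = 2
v ∧ u = 1 ∧ 0 = 0
(v ⊃ u) ⊃ (v ∧ u) = 2 ⊃ 0 = 1
(¬v ∨ ¬(v ∨ v)) ∨ ((v ⊃ u) ⊃ (v ∧ u)) = 2 ∨ 1 = 2
No assignment yields a value below 2, so this is the minimum.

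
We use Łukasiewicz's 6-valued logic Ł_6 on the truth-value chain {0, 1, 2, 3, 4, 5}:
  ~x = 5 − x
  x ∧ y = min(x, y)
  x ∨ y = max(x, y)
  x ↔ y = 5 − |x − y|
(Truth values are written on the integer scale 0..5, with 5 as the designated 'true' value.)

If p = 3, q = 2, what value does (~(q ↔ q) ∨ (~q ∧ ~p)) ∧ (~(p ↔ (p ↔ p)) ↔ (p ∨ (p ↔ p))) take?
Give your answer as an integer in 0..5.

2

q ↔ q = 2 ↔ 2 = 5
~(q ↔ q) = ~5 = 0
~q = ~2 = 3
~p = ~3 = 2
~q ∧ ~p = 3 ∧ 2 = 2
~(q ↔ q) ∨ (~q ∧ ~p) = 0 ∨ 2 = 2
p ↔ p = 3 ↔ 3 = 5
p ↔ (p ↔ p) = 3 ↔ 5 = 3
~(p ↔ (p ↔ p)) = ~3 = 2
p ↔ p = 3 ↔ 3 = 5
p ∨ (p ↔ p) = 3 ∨ 5 = 5
~(p ↔ (p ↔ p)) ↔ (p ∨ (p ↔ p)) = 2 ↔ 5 = 2
(~(q ↔ q) ∨ (~q ∧ ~p)) ∧ (~(p ↔ (p ↔ p)) ↔ (p ∨ (p ↔ p))) = 2 ∧ 2 = 2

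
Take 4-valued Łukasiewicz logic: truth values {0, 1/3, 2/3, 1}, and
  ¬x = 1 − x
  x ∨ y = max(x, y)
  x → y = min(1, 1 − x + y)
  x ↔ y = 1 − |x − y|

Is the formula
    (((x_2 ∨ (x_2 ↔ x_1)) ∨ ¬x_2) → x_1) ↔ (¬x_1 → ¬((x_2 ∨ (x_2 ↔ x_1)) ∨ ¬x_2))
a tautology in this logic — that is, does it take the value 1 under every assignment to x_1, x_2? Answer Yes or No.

x_1 = 0, x_2 = 0 ↦ 1
x_1 = 0, x_2 = 1/3 ↦ 1
x_1 = 0, x_2 = 2/3 ↦ 1
x_1 = 0, x_2 = 1 ↦ 1
x_1 = 1/3, x_2 = 0 ↦ 1
x_1 = 1/3, x_2 = 1/3 ↦ 1
x_1 = 1/3, x_2 = 2/3 ↦ 1
x_1 = 1/3, x_2 = 1 ↦ 1
x_1 = 2/3, x_2 = 0 ↦ 1
x_1 = 2/3, x_2 = 1/3 ↦ 1
x_1 = 2/3, x_2 = 2/3 ↦ 1
x_1 = 2/3, x_2 = 1 ↦ 1
x_1 = 1, x_2 = 0 ↦ 1
x_1 = 1, x_2 = 1/3 ↦ 1
x_1 = 1, x_2 = 2/3 ↦ 1
x_1 = 1, x_2 = 1 ↦ 1
Every assignment gives a value ≥ 1.

Yes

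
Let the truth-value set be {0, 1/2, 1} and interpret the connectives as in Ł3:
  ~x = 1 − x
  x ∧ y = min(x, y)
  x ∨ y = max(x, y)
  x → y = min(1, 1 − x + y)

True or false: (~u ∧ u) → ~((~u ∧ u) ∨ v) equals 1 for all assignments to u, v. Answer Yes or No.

No

Counterexample: take u = 1/2, v = 1.
~u = ~1/2 = 1/2
~u ∧ u = 1/2 ∧ 1/2 = 1/2
(~u ∧ u) ∨ v = 1/2 ∨ 1 = 1
~((~u ∧ u) ∨ v) = ~1 = 0
(~u ∧ u) → ~((~u ∧ u) ∨ v) = 1/2 → 0 = 1/2
This gives 1/2 ≠ 1.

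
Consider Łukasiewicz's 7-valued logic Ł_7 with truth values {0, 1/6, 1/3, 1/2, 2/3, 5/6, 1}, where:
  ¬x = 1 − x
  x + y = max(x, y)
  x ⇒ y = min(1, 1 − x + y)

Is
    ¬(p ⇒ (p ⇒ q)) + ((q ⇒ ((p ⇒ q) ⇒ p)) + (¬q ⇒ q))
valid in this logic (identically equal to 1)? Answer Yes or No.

Counterexample: take p = 0, q = 1/6.
p ⇒ q = 0 ⇒ 1/6 = 1
p ⇒ (p ⇒ q) = 0 ⇒ 1 = 1
¬(p ⇒ (p ⇒ q)) = ¬1 = 0
p ⇒ q = 0 ⇒ 1/6 = 1
(p ⇒ q) ⇒ p = 1 ⇒ 0 = 0
q ⇒ ((p ⇒ q) ⇒ p) = 1/6 ⇒ 0 = 5/6
¬q = ¬1/6 = 5/6
¬q ⇒ q = 5/6 ⇒ 1/6 = 1/3
(q ⇒ ((p ⇒ q) ⇒ p)) + (¬q ⇒ q) = 5/6 + 1/3 = 5/6
¬(p ⇒ (p ⇒ q)) + ((q ⇒ ((p ⇒ q) ⇒ p)) + (¬q ⇒ q)) = 0 + 5/6 = 5/6
This gives 5/6 ≠ 1.

No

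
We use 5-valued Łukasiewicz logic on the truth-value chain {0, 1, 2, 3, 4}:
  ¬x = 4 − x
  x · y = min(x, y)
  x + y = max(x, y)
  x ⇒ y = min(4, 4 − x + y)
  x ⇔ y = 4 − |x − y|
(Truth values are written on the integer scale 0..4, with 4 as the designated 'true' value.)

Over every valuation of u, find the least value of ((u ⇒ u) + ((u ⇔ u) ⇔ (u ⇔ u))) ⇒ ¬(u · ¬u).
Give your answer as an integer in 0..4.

Take u = 2:
u ⇒ u = 2 ⇒ 2 = 4
u ⇔ u = 2 ⇔ 2 = 4
u ⇔ u = 2 ⇔ 2 = 4
(u ⇔ u) ⇔ (u ⇔ u) = 4 ⇔ 4 = 4
(u ⇒ u) + ((u ⇔ u) ⇔ (u ⇔ u)) = 4 + 4 = 4
¬u = ¬2 = 2
u · ¬u = 2 · 2 = 2
¬(u · ¬u) = ¬2 = 2
((u ⇒ u) + ((u ⇔ u) ⇔ (u ⇔ u))) ⇒ ¬(u · ¬u) = 4 ⇒ 2 = 2
No assignment yields a value below 2, so this is the minimum.

2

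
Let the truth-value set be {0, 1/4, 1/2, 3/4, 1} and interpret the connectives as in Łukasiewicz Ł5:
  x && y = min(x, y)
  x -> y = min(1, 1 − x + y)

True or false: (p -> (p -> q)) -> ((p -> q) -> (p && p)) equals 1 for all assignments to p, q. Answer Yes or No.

Counterexample: take p = 0, q = 0.
p -> q = 0 -> 0 = 1
p -> (p -> q) = 0 -> 1 = 1
p -> q = 0 -> 0 = 1
p && p = 0 && 0 = 0
(p -> q) -> (p && p) = 1 -> 0 = 0
(p -> (p -> q)) -> ((p -> q) -> (p && p)) = 1 -> 0 = 0
This gives 0 ≠ 1.

No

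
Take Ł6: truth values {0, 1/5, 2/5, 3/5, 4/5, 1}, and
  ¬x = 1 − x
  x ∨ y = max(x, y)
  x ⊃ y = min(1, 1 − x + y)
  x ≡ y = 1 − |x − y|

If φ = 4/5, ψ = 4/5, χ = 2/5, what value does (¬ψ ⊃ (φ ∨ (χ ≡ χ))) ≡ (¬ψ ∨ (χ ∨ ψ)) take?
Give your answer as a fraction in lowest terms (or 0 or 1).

¬ψ = ¬4/5 = 1/5
χ ≡ χ = 2/5 ≡ 2/5 = 1
φ ∨ (χ ≡ χ) = 4/5 ∨ 1 = 1
¬ψ ⊃ (φ ∨ (χ ≡ χ)) = 1/5 ⊃ 1 = 1
¬ψ = ¬4/5 = 1/5
χ ∨ ψ = 2/5 ∨ 4/5 = 4/5
¬ψ ∨ (χ ∨ ψ) = 1/5 ∨ 4/5 = 4/5
(¬ψ ⊃ (φ ∨ (χ ≡ χ))) ≡ (¬ψ ∨ (χ ∨ ψ)) = 1 ≡ 4/5 = 4/5

4/5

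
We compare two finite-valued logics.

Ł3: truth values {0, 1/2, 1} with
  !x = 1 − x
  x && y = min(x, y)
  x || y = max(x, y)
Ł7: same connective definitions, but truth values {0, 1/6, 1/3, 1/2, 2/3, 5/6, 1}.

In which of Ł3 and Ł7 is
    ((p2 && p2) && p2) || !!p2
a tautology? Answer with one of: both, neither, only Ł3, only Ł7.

neither

In Ł3: at p2 = 0 the value is 0 — not a tautology.
In Ł7: at p2 = 0 the value is 0 — not a tautology.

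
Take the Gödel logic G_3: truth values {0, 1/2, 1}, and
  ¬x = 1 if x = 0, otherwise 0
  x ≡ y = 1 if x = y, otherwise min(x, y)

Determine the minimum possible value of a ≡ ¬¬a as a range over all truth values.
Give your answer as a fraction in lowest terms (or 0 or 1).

1/2

Take a = 1/2:
¬a = ¬1/2 = 0
¬¬a = ¬0 = 1
a ≡ ¬¬a = 1/2 ≡ 1 = 1/2
No assignment yields a value below 1/2, so this is the minimum.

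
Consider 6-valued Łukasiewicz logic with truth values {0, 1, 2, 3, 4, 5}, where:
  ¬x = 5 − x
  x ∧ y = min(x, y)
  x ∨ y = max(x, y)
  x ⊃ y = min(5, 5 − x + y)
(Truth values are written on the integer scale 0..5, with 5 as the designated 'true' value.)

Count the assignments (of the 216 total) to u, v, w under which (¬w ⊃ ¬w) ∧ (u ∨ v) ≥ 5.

value 5: 66 assignments (counts)
value 4: 54 assignments
value 3: 42 assignments
value 2: 30 assignments
value 1: 18 assignments
value 0: 6 assignments
So 66 of the 216 assignments meet the threshold.

66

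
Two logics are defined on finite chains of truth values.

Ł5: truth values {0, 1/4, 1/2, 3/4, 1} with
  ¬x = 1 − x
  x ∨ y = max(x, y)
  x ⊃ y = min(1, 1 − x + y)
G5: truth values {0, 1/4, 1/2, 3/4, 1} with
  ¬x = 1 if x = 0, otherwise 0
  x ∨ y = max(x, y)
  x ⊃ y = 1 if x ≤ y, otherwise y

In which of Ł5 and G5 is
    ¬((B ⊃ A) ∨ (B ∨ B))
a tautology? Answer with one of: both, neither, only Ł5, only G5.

In Ł5: at A = 0, B = 0 the value is 0 — not a tautology.
In G5: at A = 0, B = 0 the value is 0 — not a tautology.

neither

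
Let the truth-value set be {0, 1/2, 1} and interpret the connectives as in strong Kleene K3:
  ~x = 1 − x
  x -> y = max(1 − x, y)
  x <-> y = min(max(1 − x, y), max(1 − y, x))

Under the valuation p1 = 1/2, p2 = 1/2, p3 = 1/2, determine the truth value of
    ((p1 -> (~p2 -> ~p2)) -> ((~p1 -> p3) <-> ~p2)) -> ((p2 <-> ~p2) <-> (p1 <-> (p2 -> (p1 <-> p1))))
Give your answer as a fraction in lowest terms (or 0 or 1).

1/2

~p2 = ~1/2 = 1/2
~p2 = ~1/2 = 1/2
~p2 -> ~p2 = 1/2 -> 1/2 = 1/2
p1 -> (~p2 -> ~p2) = 1/2 -> 1/2 = 1/2
~p1 = ~1/2 = 1/2
~p1 -> p3 = 1/2 -> 1/2 = 1/2
~p2 = ~1/2 = 1/2
(~p1 -> p3) <-> ~p2 = 1/2 <-> 1/2 = 1/2
(p1 -> (~p2 -> ~p2)) -> ((~p1 -> p3) <-> ~p2) = 1/2 -> 1/2 = 1/2
~p2 = ~1/2 = 1/2
p2 <-> ~p2 = 1/2 <-> 1/2 = 1/2
p1 <-> p1 = 1/2 <-> 1/2 = 1/2
p2 -> (p1 <-> p1) = 1/2 -> 1/2 = 1/2
p1 <-> (p2 -> (p1 <-> p1)) = 1/2 <-> 1/2 = 1/2
(p2 <-> ~p2) <-> (p1 <-> (p2 -> (p1 <-> p1))) = 1/2 <-> 1/2 = 1/2
((p1 -> (~p2 -> ~p2)) -> ((~p1 -> p3) <-> ~p2)) -> ((p2 <-> ~p2) <-> (p1 <-> (p2 -> (p1 <-> p1)))) = 1/2 -> 1/2 = 1/2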